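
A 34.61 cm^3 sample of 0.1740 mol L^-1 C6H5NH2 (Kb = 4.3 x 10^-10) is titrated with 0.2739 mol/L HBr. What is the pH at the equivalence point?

n(C6H5NH2) = 0.1740 x 0.03461 = 0.006022 mol; V(HBr) at equivalence = 0.006022/0.2739 = 0.02199 L.
At equivalence the base is fully converted to C6H5NH3+; total volume = 0.05660 L, so [C6H5NH3+] = 0.006022/0.05660 = 0.1064 M.
Ka(C6H5NH3+) = Kw/Kb = 1.0e-14 / 4.3 x 10^-10 = 2.33e-5.
[H^+] = sqrt(Ka x [C6H5NH3+]) = sqrt(2.33e-5 x 0.1064) = 0.00157 M.
pH = -log(0.00157) = 2.80.

2.80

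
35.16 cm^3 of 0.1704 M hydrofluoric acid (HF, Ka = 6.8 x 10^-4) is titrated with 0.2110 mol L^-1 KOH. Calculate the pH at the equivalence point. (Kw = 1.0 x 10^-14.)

n(HF) = 0.1704 x 0.03516 = 0.005991 mol; V(KOH) at equivalence = 0.005991/0.2110 = 0.02839 L.
At equivalence all the acid is converted to F-; total volume = 0.03516 + 0.02839 = 0.06355 L, so [F-] = 0.005991/0.06355 = 0.09427 M.
Kb = Kw/Ka = 1.0e-14 / 6.8 x 10^-4 = 1.47e-11.
[OH^-] = sqrt(Kb x [F-]) = sqrt(1.47e-11 x 0.09427) = 1.18e-6 M.
pOH = 5.93, so pH = 14.00 - 5.93 = 8.07.

8.07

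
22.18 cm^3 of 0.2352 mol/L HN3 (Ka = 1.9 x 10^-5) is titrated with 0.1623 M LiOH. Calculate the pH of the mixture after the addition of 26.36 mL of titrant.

Initial n(HN3) = 0.2352 x 0.02218 = 0.005217 mol.
n(LiOH) added = 0.1623 x 0.02636 = 0.004278 mol, converting that many moles of HN3 to N3-.
Remaining n(HN3) = 0.0009385 mol; n(N3-) = 0.004278 mol.
By Henderson-Hasselbalch, pH = pKa + log([A^-]/[HA]) = 4.72 + log(0.004278/0.0009385) = 4.72 + (+0.66) = 5.38.

5.38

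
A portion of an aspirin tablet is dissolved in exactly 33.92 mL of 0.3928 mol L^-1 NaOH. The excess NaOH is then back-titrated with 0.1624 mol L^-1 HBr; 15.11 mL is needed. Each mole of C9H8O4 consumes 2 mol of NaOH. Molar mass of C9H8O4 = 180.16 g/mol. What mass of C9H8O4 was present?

Total n(NaOH) added = 0.3928 x 0.03392 = 0.01332 mol.
n(HBr) used = 0.1624 x 0.01511 = 0.002454 mol, which equals the excess n(NaOH).
So n(NaOH) consumed by the sample = 0.01332 - 0.002454 = 0.01087 mol.
n(C9H8O4) = 0.01087 / 2 = 0.005435 mol.
mass = 0.005435 mol x 180.16 g/mol = 0.979 g.

0.979 g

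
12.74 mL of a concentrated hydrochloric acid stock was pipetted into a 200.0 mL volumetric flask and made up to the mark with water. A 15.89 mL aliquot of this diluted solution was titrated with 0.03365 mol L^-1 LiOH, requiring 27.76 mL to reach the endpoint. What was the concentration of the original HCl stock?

n(LiOH) = 0.03365 x 0.02776 = 0.0009341 mol.
n(HCl) in the aliquot = 0.0009341 mol.
[diluted HCl] = 0.0009341 / 0.01589 = 0.05879 M.
Dilution factor = 200.0/12.74 = 15.70, so [stock] = 0.05879 x 15.70 = 0.923 M.

0.923 M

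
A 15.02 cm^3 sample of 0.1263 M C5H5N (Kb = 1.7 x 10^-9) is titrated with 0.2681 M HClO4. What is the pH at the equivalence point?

n(C5H5N) = 0.1263 x 0.01502 = 0.001897 mol; V(HClO4) at equivalence = 0.001897/0.2681 = 0.007076 L.
At equivalence the base is fully converted to C5H5NH+; total volume = 0.02210 L, so [C5H5NH+] = 0.001897/0.02210 = 0.08585 M.
Ka(C5H5NH+) = Kw/Kb = 1.0e-14 / 1.7 x 10^-9 = 5.88e-6.
[H^+] = sqrt(Ka x [C5H5NH+]) = sqrt(5.88e-6 x 0.08585) = 0.000711 M.
pH = -log(0.000711) = 3.15.

3.15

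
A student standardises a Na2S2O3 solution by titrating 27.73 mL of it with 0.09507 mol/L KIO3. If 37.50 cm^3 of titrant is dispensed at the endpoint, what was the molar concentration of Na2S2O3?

0.771 M

n(KIO3) = 0.09507 x 0.03750 = 0.003565 mol.
From the balanced equation, 1 mol KIO3 reacts with 6 mol Na2S2O3, so n(Na2S2O3) = 0.003565 x 6/1 = 0.02139 mol.
[Na2S2O3] = 0.02139 / 0.02773 L = 0.771 M.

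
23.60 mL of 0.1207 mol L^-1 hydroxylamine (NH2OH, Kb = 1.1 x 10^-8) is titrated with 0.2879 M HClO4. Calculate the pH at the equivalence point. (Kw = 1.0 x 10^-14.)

n(NH2OH) = 0.1207 x 0.02360 = 0.002849 mol; V(HClO4) at equivalence = 0.002849/0.2879 = 0.009894 L.
At equivalence the base is fully converted to NH3OH+; total volume = 0.03349 L, so [NH3OH+] = 0.002849/0.03349 = 0.08505 M.
Ka(NH3OH+) = Kw/Kb = 1.0e-14 / 1.1 x 10^-8 = 9.09e-7.
[H^+] = sqrt(Ka x [NH3OH+]) = sqrt(9.09e-7 x 0.08505) = 0.000278 M.
pH = -log(0.000278) = 3.56.

3.56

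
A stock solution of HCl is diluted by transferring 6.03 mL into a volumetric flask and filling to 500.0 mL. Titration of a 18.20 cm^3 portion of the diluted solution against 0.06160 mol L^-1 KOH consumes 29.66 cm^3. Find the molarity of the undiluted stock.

8.32 M

n(KOH) = 0.06160 x 0.02966 = 0.001827 mol.
n(HCl) in the aliquot = 0.001827 mol.
[diluted HCl] = 0.001827 / 0.01820 = 0.1004 M.
Dilution factor = 500.0/6.030 = 82.92, so [stock] = 0.1004 x 82.92 = 8.32 M.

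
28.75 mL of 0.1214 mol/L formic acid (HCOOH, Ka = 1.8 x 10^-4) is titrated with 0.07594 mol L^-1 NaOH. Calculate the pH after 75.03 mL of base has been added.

n(acid) = 0.1214 x 0.02875 = 0.003490 mol; n(NaOH) added = 0.07594 x 0.07503 = 0.005698 mol.
Base is in excess by 0.005698 - 0.003490 = 0.002208 mol in a total volume of 0.1038 L.
[OH^-] = 0.002208/0.1038 = 0.02127 M, so pOH = 1.67 and pH = 14.00 - 1.67 = 12.33.

12.33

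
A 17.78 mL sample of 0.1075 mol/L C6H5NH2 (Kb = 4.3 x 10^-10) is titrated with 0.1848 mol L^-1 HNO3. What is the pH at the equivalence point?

n(C6H5NH2) = 0.1075 x 0.01778 = 0.001911 mol; V(HNO3) at equivalence = 0.001911/0.1848 = 0.01034 L.
At equivalence the base is fully converted to C6H5NH3+; total volume = 0.02812 L, so [C6H5NH3+] = 0.001911/0.02812 = 0.06796 M.
Ka(C6H5NH3+) = Kw/Kb = 1.0e-14 / 4.3 x 10^-10 = 2.33e-5.
[H^+] = sqrt(Ka x [C6H5NH3+]) = sqrt(2.33e-5 x 0.06796) = 0.00126 M.
pH = -log(0.00126) = 2.90.

2.90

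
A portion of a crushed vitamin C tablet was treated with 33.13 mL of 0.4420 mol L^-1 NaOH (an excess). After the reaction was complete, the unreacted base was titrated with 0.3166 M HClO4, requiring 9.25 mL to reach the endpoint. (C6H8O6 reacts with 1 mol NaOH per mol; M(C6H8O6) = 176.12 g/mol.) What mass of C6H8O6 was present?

Total n(NaOH) added = 0.4420 x 0.03313 = 0.01464 mol.
n(HClO4) used = 0.3166 x 0.009250 = 0.002929 mol, which equals the excess n(NaOH).
So n(NaOH) consumed by the sample = 0.01464 - 0.002929 = 0.01171 mol.
n(C6H8O6) = 0.01171 / 1 = 0.01171 mol.
mass = 0.01171 mol x 176.12 g/mol = 2.06 g.

2.06 g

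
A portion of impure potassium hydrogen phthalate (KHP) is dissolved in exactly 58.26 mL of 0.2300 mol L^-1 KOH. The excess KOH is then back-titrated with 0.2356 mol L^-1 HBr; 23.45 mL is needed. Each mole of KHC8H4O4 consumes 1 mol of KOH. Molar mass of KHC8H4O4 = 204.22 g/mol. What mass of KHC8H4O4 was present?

Total n(KOH) added = 0.2300 x 0.05826 = 0.01340 mol.
n(HBr) used = 0.2356 x 0.02345 = 0.005525 mol, which equals the excess n(KOH).
So n(KOH) consumed by the sample = 0.01340 - 0.005525 = 0.007875 mol.
n(KHC8H4O4) = 0.007875 / 1 = 0.007875 mol.
mass = 0.007875 mol x 204.22 g/mol = 1.61 g.

1.61 g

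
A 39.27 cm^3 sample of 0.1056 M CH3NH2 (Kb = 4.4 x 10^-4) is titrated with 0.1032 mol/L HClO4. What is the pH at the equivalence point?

5.96

n(CH3NH2) = 0.1056 x 0.03927 = 0.004147 mol; V(HClO4) at equivalence = 0.004147/0.1032 = 0.04018 L.
At equivalence the base is fully converted to CH3NH3+; total volume = 0.07945 L, so [CH3NH3+] = 0.004147/0.07945 = 0.05219 M.
Ka(CH3NH3+) = Kw/Kb = 1.0e-14 / 4.4 x 10^-4 = 2.27e-11.
[H^+] = sqrt(Ka x [CH3NH3+]) = sqrt(2.27e-11 x 0.05219) = 1.09e-6 M.
pH = -log(1.09e-6) = 5.96.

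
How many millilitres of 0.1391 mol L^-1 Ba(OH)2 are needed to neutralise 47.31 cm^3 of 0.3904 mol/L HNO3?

66.4 mL

n(HNO3) = 0.3904 mol/L x 0.04731 L = 0.01847 mol.
The neutralisation is 2 HNO3 : 1 Ba(OH)2, so n(Ba(OH)2) = 0.01847 x 1/2 = 0.009235 mol.
V(Ba(OH)2) = 0.009235 / 0.1391 = 0.06639 L = 66.4 mL.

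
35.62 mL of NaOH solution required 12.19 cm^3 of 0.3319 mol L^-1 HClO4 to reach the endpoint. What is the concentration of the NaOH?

0.114 M

n(HClO4) delivered = 0.3319 x 0.01219 = 0.004046 mol.
For a 1:1 reaction, n(NaOH) = 0.004046 mol.
[NaOH] = 0.004046 mol / 0.03562 L = 0.114 M.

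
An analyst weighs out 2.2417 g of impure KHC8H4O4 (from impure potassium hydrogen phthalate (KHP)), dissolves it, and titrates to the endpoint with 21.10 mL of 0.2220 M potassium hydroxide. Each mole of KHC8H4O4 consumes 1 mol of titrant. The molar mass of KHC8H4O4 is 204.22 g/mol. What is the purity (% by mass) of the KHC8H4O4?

42.7%

n(KOH) = 0.2220 x 0.02110 = 0.004684 mol.
n(KHC8H4O4) = 0.004684 / 1 = 0.004684 mol.
mass of KHC8H4O4 = 0.004684 x 204.22 = 0.9566 g.
% purity = 0.9566 / 2.2417 x 100 = 42.7%.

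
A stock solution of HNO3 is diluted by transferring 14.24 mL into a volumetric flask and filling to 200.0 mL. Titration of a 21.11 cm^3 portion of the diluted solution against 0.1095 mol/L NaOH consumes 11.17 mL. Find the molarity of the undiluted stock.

0.814 M

n(NaOH) = 0.1095 x 0.01117 = 0.001223 mol.
n(HNO3) in the aliquot = 0.001223 mol.
[diluted HNO3] = 0.001223 / 0.02111 = 0.05794 M.
Dilution factor = 200.0/14.24 = 14.04, so [stock] = 0.05794 x 14.04 = 0.814 M.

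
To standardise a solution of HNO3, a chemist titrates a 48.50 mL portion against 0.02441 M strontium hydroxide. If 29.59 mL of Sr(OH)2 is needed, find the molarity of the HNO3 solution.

0.0298 M

n(Sr(OH)2) delivered = 0.02441 x 0.02959 = 0.0007223 mol.
The reaction is 2 HNO3 + 1 Sr(OH)2, so n(HNO3) = 0.0007223 x 2/1 = 0.001445 mol.
[HNO3] = 0.001445 mol / 0.04850 L = 0.0298 M.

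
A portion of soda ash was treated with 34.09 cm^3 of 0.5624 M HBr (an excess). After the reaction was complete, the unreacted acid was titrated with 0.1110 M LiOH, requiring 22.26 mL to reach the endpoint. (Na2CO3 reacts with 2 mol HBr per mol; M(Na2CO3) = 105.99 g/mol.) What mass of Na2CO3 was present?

0.885 g

Total n(HBr) added = 0.5624 x 0.03409 = 0.01917 mol.
n(LiOH) used = 0.1110 x 0.02226 = 0.002471 mol, which equals the excess n(HBr).
So n(HBr) consumed by the sample = 0.01917 - 0.002471 = 0.01670 mol.
n(Na2CO3) = 0.01670 / 2 = 0.008351 mol.
mass = 0.008351 mol x 105.99 g/mol = 0.885 g.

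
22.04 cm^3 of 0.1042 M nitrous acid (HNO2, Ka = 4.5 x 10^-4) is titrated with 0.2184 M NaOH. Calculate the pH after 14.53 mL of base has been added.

n(acid) = 0.1042 x 0.02204 = 0.002297 mol; n(NaOH) added = 0.2184 x 0.01453 = 0.003173 mol.
Base is in excess by 0.003173 - 0.002297 = 0.0008768 mol in a total volume of 0.03657 L.
[OH^-] = 0.0008768/0.03657 = 0.02398 M, so pOH = 1.62 and pH = 14.00 - 1.62 = 12.38.

12.38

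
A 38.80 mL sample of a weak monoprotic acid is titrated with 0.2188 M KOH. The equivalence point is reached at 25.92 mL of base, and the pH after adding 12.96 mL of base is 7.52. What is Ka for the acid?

3.0 x 10^-8

12.96 mL is half of the equivalence volume, so this is the half-equivalence point where [HA] = [A^-].
At half-equivalence pH = pKa, so pKa = 7.52.
Ka = 10^(-7.52) = 3.0 x 10^-8.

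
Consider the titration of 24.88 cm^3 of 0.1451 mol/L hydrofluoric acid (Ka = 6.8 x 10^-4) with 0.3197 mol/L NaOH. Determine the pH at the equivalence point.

8.08

n(HF) = 0.1451 x 0.02488 = 0.003610 mol; V(NaOH) at equivalence = 0.003610/0.3197 = 0.01129 L.
At equivalence all the acid is converted to F-; total volume = 0.02488 + 0.01129 = 0.03617 L, so [F-] = 0.003610/0.03617 = 0.09980 M.
Kb = Kw/Ka = 1.0e-14 / 6.8 x 10^-4 = 1.47e-11.
[OH^-] = sqrt(Kb x [F-]) = sqrt(1.47e-11 x 0.09980) = 1.21e-6 M.
pOH = 5.92, so pH = 14.00 - 5.92 = 8.08.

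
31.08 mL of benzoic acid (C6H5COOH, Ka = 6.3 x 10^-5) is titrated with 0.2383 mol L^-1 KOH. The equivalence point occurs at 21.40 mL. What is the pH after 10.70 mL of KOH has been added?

4.20

10.70 mL is exactly half the equivalence volume (21.40/2), i.e. the half-equivalence point.
There, n(HA) = n(A^-), so pH = pKa = -log(6.3 x 10^-5) = 4.20.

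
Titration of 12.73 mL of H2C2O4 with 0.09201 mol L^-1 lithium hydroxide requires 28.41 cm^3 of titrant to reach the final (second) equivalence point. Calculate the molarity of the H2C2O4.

0.103 M

n(LiOH) = 0.09201 x 0.02841 = 0.002614 mol.
At the final (second) equivalence point, 2 mol OH^- react per mol H2C2O4, so n(H2C2O4) = 0.002614 / 2 = 0.001307 mol.
[H2C2O4] = 0.001307 / 0.01273 L = 0.103 M.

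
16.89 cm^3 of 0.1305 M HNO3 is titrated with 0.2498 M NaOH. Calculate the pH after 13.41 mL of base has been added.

12.58

n(acid) = 0.1305 x 0.01689 = 0.002204 mol; n(NaOH) added = 0.2498 x 0.01341 = 0.003350 mol.
Base is in excess by 0.003350 - 0.002204 = 0.001146 mol in a total volume of 0.03030 L.
[OH^-] = 0.001146/0.03030 = 0.03781 M, so pOH = 1.42 and pH = 14.00 - 1.42 = 12.58.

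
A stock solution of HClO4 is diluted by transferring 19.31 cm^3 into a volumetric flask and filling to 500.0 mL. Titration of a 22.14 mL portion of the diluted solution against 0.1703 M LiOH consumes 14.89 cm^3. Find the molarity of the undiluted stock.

2.97 M

n(LiOH) = 0.1703 x 0.01489 = 0.002536 mol.
n(HClO4) in the aliquot = 0.002536 mol.
[diluted HClO4] = 0.002536 / 0.02214 = 0.1145 M.
Dilution factor = 500.0/19.31 = 25.89, so [stock] = 0.1145 x 25.89 = 2.97 M.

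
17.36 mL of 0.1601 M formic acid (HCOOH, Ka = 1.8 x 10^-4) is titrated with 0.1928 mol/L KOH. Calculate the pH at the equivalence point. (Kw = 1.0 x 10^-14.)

n(HCOOH) = 0.1601 x 0.01736 = 0.002779 mol; V(KOH) at equivalence = 0.002779/0.1928 = 0.01442 L.
At equivalence all the acid is converted to HCOO-; total volume = 0.01736 + 0.01442 = 0.03178 L, so [HCOO-] = 0.002779/0.03178 = 0.08747 M.
Kb = Kw/Ka = 1.0e-14 / 1.8 x 10^-4 = 5.56e-11.
[OH^-] = sqrt(Kb x [HCOO-]) = sqrt(5.56e-11 x 0.08747) = 2.20e-6 M.
pOH = 5.66, so pH = 14.00 - 5.66 = 8.34.

8.34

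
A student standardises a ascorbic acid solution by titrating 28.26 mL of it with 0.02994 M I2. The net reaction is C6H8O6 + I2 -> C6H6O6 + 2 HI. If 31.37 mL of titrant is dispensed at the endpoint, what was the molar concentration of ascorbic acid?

n(I2) = 0.02994 x 0.03137 = 0.0009392 mol.
From the balanced equation, 1 mol I2 reacts with 1 mol ascorbic acid, so n(ascorbic acid) = 0.0009392 x 1/1 = 0.0009392 mol.
[ascorbic acid] = 0.0009392 / 0.02826 L = 0.0332 M.

0.0332 M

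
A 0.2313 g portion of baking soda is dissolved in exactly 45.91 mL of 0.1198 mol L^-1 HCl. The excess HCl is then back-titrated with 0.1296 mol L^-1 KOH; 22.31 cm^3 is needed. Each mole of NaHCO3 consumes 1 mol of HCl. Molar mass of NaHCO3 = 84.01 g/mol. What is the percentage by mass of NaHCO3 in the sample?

94.7%

Total n(HCl) added = 0.1198 x 0.04591 = 0.005500 mol.
n(KOH) used = 0.1296 x 0.02231 = 0.002891 mol, which equals the excess n(HCl).
So n(HCl) consumed by the sample = 0.005500 - 0.002891 = 0.002609 mol.
n(NaHCO3) = 0.002609 / 1 = 0.002609 mol.
mass NaHCO3 = 0.002609 x 84.01 = 0.2192 g, so %NaHCO3 = 0.2192/0.2313 x 100 = 94.7%.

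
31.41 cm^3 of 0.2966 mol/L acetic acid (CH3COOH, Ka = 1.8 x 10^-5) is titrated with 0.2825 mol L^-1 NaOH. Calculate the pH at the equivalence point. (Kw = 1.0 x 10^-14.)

n(CH3COOH) = 0.2966 x 0.03141 = 0.009316 mol; V(NaOH) at equivalence = 0.009316/0.2825 = 0.03298 L.
At equivalence all the acid is converted to CH3COO-; total volume = 0.03141 + 0.03298 = 0.06439 L, so [CH3COO-] = 0.009316/0.06439 = 0.1447 M.
Kb = Kw/Ka = 1.0e-14 / 1.8 x 10^-5 = 5.56e-10.
[OH^-] = sqrt(Kb x [CH3COO-]) = sqrt(5.56e-10 x 0.1447) = 8.97e-6 M.
pOH = 5.05, so pH = 14.00 - 5.05 = 8.95.

8.95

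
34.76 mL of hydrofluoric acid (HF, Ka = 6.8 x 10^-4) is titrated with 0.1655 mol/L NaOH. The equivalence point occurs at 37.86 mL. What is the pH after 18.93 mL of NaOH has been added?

3.17

18.93 mL is exactly half the equivalence volume (37.86/2), i.e. the half-equivalence point.
There, n(HA) = n(A^-), so pH = pKa = -log(6.8 x 10^-4) = 3.17.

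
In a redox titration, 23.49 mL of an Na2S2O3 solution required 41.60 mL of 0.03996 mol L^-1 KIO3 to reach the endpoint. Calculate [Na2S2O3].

n(KIO3) = 0.03996 x 0.04160 = 0.001662 mol.
From the balanced equation, 1 mol KIO3 reacts with 6 mol Na2S2O3, so n(Na2S2O3) = 0.001662 x 6/1 = 0.009974 mol.
[Na2S2O3] = 0.009974 / 0.02349 L = 0.425 M.

0.425 M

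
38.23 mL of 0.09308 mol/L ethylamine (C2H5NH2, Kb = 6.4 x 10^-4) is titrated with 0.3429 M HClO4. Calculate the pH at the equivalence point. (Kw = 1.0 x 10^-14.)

5.97

n(C2H5NH2) = 0.09308 x 0.03823 = 0.003558 mol; V(HClO4) at equivalence = 0.003558/0.3429 = 0.01038 L.
At equivalence the base is fully converted to C2H5NH3+; total volume = 0.04861 L, so [C2H5NH3+] = 0.003558/0.04861 = 0.07321 M.
Ka(C2H5NH3+) = Kw/Kb = 1.0e-14 / 6.4 x 10^-4 = 1.56e-11.
[H^+] = sqrt(Ka x [C2H5NH3+]) = sqrt(1.56e-11 x 0.07321) = 1.07e-6 M.
pH = -log(1.07e-6) = 5.97.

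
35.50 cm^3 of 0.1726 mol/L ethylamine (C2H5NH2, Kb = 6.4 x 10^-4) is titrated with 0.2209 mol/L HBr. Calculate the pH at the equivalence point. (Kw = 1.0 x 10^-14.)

n(C2H5NH2) = 0.1726 x 0.03550 = 0.006127 mol; V(HBr) at equivalence = 0.006127/0.2209 = 0.02774 L.
At equivalence the base is fully converted to C2H5NH3+; total volume = 0.06324 L, so [C2H5NH3+] = 0.006127/0.06324 = 0.09689 M.
Ka(C2H5NH3+) = Kw/Kb = 1.0e-14 / 6.4 x 10^-4 = 1.56e-11.
[H^+] = sqrt(Ka x [C2H5NH3+]) = sqrt(1.56e-11 x 0.09689) = 1.23e-6 M.
pH = -log(1.23e-6) = 5.91.

5.91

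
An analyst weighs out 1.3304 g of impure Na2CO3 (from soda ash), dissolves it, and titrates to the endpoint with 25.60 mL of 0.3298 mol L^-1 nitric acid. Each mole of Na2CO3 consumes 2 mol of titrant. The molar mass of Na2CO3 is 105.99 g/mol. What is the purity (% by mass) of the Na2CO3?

33.6%

n(HNO3) = 0.3298 x 0.02560 = 0.008443 mol.
n(Na2CO3) = 0.008443 / 2 = 0.004221 mol.
mass of Na2CO3 = 0.004221 x 105.99 = 0.4474 g.
% purity = 0.4474 / 1.3304 x 100 = 33.6%.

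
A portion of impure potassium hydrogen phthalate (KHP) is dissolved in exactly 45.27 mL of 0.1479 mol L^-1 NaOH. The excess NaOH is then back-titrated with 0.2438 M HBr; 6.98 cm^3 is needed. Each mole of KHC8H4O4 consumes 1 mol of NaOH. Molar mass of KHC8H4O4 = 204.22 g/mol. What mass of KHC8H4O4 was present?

Total n(NaOH) added = 0.1479 x 0.04527 = 0.006695 mol.
n(HBr) used = 0.2438 x 0.006980 = 0.001702 mol, which equals the excess n(NaOH).
So n(NaOH) consumed by the sample = 0.006695 - 0.001702 = 0.004994 mol.
n(KHC8H4O4) = 0.004994 / 1 = 0.004994 mol.
mass = 0.004994 mol x 204.22 g/mol = 1.02 g.

1.02 g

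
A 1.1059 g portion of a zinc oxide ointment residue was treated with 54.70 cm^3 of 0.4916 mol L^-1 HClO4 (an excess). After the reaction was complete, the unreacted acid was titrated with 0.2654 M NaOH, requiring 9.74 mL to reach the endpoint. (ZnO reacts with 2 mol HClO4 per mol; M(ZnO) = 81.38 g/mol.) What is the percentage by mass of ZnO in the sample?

89.4%

Total n(HClO4) added = 0.4916 x 0.05470 = 0.02689 mol.
n(NaOH) used = 0.2654 x 0.009740 = 0.002585 mol, which equals the excess n(HClO4).
So n(HClO4) consumed by the sample = 0.02689 - 0.002585 = 0.02431 mol.
n(ZnO) = 0.02431 / 2 = 0.01215 mol.
mass ZnO = 0.01215 x 81.38 = 0.9890 g, so %ZnO = 0.9890/1.1059 x 100 = 89.4%.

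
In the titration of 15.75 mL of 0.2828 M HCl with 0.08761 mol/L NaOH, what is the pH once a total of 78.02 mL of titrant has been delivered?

12.40

n(acid) = 0.2828 x 0.01575 = 0.004454 mol; n(NaOH) added = 0.08761 x 0.07802 = 0.006835 mol.
Base is in excess by 0.006835 - 0.004454 = 0.002381 mol in a total volume of 0.09377 L.
[OH^-] = 0.002381/0.09377 = 0.02539 M, so pOH = 1.60 and pH = 14.00 - 1.60 = 12.40.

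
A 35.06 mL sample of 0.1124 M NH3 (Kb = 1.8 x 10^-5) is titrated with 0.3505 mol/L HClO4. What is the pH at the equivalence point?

n(NH3) = 0.1124 x 0.03506 = 0.003941 mol; V(HClO4) at equivalence = 0.003941/0.3505 = 0.01124 L.
At equivalence the base is fully converted to NH4+; total volume = 0.04630 L, so [NH4+] = 0.003941/0.04630 = 0.08511 M.
Ka(NH4+) = Kw/Kb = 1.0e-14 / 1.8 x 10^-5 = 5.56e-10.
[H^+] = sqrt(Ka x [NH4+]) = sqrt(5.56e-10 x 0.08511) = 6.88e-6 M.
pH = -log(6.88e-6) = 5.16.

5.16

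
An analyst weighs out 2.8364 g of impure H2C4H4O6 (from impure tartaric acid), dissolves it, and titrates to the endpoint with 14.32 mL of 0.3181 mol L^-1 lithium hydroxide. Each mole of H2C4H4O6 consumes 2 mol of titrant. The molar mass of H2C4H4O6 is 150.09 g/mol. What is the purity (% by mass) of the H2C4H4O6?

12.1%

n(LiOH) = 0.3181 x 0.01432 = 0.004555 mol.
n(H2C4H4O6) = 0.004555 / 2 = 0.002278 mol.
mass of H2C4H4O6 = 0.002278 x 150.09 = 0.3418 g.
% purity = 0.3418 / 2.8364 x 100 = 12.1%.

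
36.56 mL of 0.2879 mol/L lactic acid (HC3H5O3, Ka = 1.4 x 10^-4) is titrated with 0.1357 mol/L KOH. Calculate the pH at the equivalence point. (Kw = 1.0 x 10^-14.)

8.41

n(HC3H5O3) = 0.2879 x 0.03656 = 0.01053 mol; V(KOH) at equivalence = 0.01053/0.1357 = 0.07757 L.
At equivalence all the acid is converted to C3H5O3-; total volume = 0.03656 + 0.07757 = 0.1141 L, so [C3H5O3-] = 0.01053/0.1141 = 0.09223 M.
Kb = Kw/Ka = 1.0e-14 / 1.4 x 10^-4 = 7.14e-11.
[OH^-] = sqrt(Kb x [C3H5O3-]) = sqrt(7.14e-11 x 0.09223) = 2.57e-6 M.
pOH = 5.59, so pH = 14.00 - 5.59 = 8.41.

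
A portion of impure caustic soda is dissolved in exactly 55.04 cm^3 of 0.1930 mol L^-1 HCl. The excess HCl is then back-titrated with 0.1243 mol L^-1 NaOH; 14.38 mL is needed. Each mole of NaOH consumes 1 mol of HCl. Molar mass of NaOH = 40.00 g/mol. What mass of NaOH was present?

0.353 g

Total n(HCl) added = 0.1930 x 0.05504 = 0.01062 mol.
n(NaOH) used = 0.1243 x 0.01438 = 0.001787 mol, which equals the excess n(HCl).
So n(HCl) consumed by the sample = 0.01062 - 0.001787 = 0.008835 mol.
n(NaOH) = 0.008835 / 1 = 0.008835 mol.
mass = 0.008835 mol x 40.00 g/mol = 0.353 g.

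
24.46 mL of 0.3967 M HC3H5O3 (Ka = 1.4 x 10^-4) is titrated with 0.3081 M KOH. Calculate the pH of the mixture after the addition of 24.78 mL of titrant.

Initial n(HC3H5O3) = 0.3967 x 0.02446 = 0.009703 mol.
n(KOH) added = 0.3081 x 0.02478 = 0.007635 mol, converting that many moles of HC3H5O3 to C3H5O3-.
Remaining n(HC3H5O3) = 0.002069 mol; n(C3H5O3-) = 0.007635 mol.
By Henderson-Hasselbalch, pH = pKa + log([A^-]/[HA]) = 3.85 + log(0.007635/0.002069) = 3.85 + (+0.57) = 4.42.

4.42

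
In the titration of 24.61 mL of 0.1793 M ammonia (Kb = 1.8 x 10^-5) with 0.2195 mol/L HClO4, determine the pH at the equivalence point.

n(NH3) = 0.1793 x 0.02461 = 0.004413 mol; V(HClO4) at equivalence = 0.004413/0.2195 = 0.02010 L.
At equivalence the base is fully converted to NH4+; total volume = 0.04471 L, so [NH4+] = 0.004413/0.04471 = 0.09869 M.
Ka(NH4+) = Kw/Kb = 1.0e-14 / 1.8 x 10^-5 = 5.56e-10.
[H^+] = sqrt(Ka x [NH4+]) = sqrt(5.56e-10 x 0.09869) = 7.40e-6 M.
pH = -log(7.40e-6) = 5.13.

5.13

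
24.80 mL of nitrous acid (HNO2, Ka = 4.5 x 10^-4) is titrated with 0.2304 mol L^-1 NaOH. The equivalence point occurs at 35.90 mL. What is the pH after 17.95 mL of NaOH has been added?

17.95 mL is exactly half the equivalence volume (35.90/2), i.e. the half-equivalence point.
There, n(HA) = n(A^-), so pH = pKa = -log(4.5 x 10^-4) = 3.35.

3.35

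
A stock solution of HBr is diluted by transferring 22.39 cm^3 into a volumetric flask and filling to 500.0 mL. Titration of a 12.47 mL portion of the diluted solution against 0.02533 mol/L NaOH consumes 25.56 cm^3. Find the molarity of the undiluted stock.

1.16 M

n(NaOH) = 0.02533 x 0.02556 = 0.0006474 mol.
n(HBr) in the aliquot = 0.0006474 mol.
[diluted HBr] = 0.0006474 / 0.01247 = 0.05192 M.
Dilution factor = 500.0/22.39 = 22.33, so [stock] = 0.05192 x 22.33 = 1.16 M.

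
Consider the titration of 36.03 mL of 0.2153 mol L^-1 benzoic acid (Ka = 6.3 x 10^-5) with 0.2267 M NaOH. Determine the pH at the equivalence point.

8.62

n(C6H5COOH) = 0.2153 x 0.03603 = 0.007757 mol; V(NaOH) at equivalence = 0.007757/0.2267 = 0.03422 L.
At equivalence all the acid is converted to C6H5COO-; total volume = 0.03603 + 0.03422 = 0.07025 L, so [C6H5COO-] = 0.007757/0.07025 = 0.1104 M.
Kb = Kw/Ka = 1.0e-14 / 6.3 x 10^-5 = 1.59e-10.
[OH^-] = sqrt(Kb x [C6H5COO-]) = sqrt(1.59e-10 x 0.1104) = 4.19e-6 M.
pOH = 5.38, so pH = 14.00 - 5.38 = 8.62.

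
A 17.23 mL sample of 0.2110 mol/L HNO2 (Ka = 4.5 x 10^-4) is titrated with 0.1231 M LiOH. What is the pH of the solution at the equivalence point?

8.12

n(HNO2) = 0.2110 x 0.01723 = 0.003636 mol; V(LiOH) at equivalence = 0.003636/0.1231 = 0.02953 L.
At equivalence all the acid is converted to NO2-; total volume = 0.01723 + 0.02953 = 0.04676 L, so [NO2-] = 0.003636/0.04676 = 0.07774 M.
Kb = Kw/Ka = 1.0e-14 / 4.5 x 10^-4 = 2.22e-11.
[OH^-] = sqrt(Kb x [NO2-]) = sqrt(2.22e-11 x 0.07774) = 1.31e-6 M.
pOH = 5.88, so pH = 14.00 - 5.88 = 8.12.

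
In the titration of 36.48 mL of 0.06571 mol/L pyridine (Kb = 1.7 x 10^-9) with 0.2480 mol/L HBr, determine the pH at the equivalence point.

n(C5H5N) = 0.06571 x 0.03648 = 0.002397 mol; V(HBr) at equivalence = 0.002397/0.2480 = 0.009666 L.
At equivalence the base is fully converted to C5H5NH+; total volume = 0.04615 L, so [C5H5NH+] = 0.002397/0.04615 = 0.05195 M.
Ka(C5H5NH+) = Kw/Kb = 1.0e-14 / 1.7 x 10^-9 = 5.88e-6.
[H^+] = sqrt(Ka x [C5H5NH+]) = sqrt(5.88e-6 x 0.05195) = 0.000553 M.
pH = -log(0.000553) = 3.26.

3.26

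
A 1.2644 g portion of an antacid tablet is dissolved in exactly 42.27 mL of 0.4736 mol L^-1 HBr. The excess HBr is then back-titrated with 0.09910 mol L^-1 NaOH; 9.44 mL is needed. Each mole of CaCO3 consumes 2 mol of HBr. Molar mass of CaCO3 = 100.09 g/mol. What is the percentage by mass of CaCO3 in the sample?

75.5%

Total n(HBr) added = 0.4736 x 0.04227 = 0.02002 mol.
n(NaOH) used = 0.09910 x 0.009440 = 0.0009355 mol, which equals the excess n(HBr).
So n(HBr) consumed by the sample = 0.02002 - 0.0009355 = 0.01908 mol.
n(CaCO3) = 0.01908 / 2 = 0.009542 mol.
mass CaCO3 = 0.009542 x 100.09 = 0.9550 g, so %CaCO3 = 0.9550/1.2644 x 100 = 75.5%.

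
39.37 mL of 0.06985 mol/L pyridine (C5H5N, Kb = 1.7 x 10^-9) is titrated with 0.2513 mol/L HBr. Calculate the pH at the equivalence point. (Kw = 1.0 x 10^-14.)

n(C5H5N) = 0.06985 x 0.03937 = 0.002750 mol; V(HBr) at equivalence = 0.002750/0.2513 = 0.01094 L.
At equivalence the base is fully converted to C5H5NH+; total volume = 0.05031 L, so [C5H5NH+] = 0.002750/0.05031 = 0.05466 M.
Ka(C5H5NH+) = Kw/Kb = 1.0e-14 / 1.7 x 10^-9 = 5.88e-6.
[H^+] = sqrt(Ka x [C5H5NH+]) = sqrt(5.88e-6 x 0.05466) = 0.000567 M.
pH = -log(0.000567) = 3.25.

3.25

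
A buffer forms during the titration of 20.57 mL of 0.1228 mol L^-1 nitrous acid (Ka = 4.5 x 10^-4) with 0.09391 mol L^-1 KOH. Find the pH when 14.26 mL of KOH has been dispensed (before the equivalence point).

3.40

Initial n(HNO2) = 0.1228 x 0.02057 = 0.002526 mol.
n(KOH) added = 0.09391 x 0.01426 = 0.001339 mol, converting that many moles of HNO2 to NO2-.
Remaining n(HNO2) = 0.001187 mol; n(NO2-) = 0.001339 mol.
By Henderson-Hasselbalch, pH = pKa + log([A^-]/[HA]) = 3.35 + log(0.001339/0.001187) = 3.35 + (+0.05) = 3.40.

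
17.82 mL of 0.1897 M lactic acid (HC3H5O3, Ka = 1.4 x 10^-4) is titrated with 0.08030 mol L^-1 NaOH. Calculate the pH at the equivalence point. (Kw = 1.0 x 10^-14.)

8.30

n(HC3H5O3) = 0.1897 x 0.01782 = 0.003380 mol; V(NaOH) at equivalence = 0.003380/0.08030 = 0.04210 L.
At equivalence all the acid is converted to C3H5O3-; total volume = 0.01782 + 0.04210 = 0.05992 L, so [C3H5O3-] = 0.003380/0.05992 = 0.05642 M.
Kb = Kw/Ka = 1.0e-14 / 1.4 x 10^-4 = 7.14e-11.
[OH^-] = sqrt(Kb x [C3H5O3-]) = sqrt(7.14e-11 x 0.05642) = 2.01e-6 M.
pOH = 5.70, so pH = 14.00 - 5.70 = 8.30.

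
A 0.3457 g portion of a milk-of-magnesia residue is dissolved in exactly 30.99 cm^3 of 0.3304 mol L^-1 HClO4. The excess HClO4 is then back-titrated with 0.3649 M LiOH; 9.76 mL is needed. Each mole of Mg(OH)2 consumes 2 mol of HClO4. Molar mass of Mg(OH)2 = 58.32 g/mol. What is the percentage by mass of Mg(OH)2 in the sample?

56.3%

Total n(HClO4) added = 0.3304 x 0.03099 = 0.01024 mol.
n(LiOH) used = 0.3649 x 0.009760 = 0.003561 mol, which equals the excess n(HClO4).
So n(HClO4) consumed by the sample = 0.01024 - 0.003561 = 0.006678 mol.
n(Mg(OH)2) = 0.006678 / 2 = 0.003339 mol.
mass Mg(OH)2 = 0.003339 x 58.32 = 0.1947 g, so %Mg(OH)2 = 0.1947/0.3457 x 100 = 56.3%.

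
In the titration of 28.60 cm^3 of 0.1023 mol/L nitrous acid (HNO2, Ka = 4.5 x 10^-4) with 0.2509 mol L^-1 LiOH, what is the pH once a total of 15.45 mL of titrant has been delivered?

12.33

n(acid) = 0.1023 x 0.02860 = 0.002926 mol; n(LiOH) added = 0.2509 x 0.01545 = 0.003876 mol.
Base is in excess by 0.003876 - 0.002926 = 0.0009506 mol in a total volume of 0.04405 L.
[OH^-] = 0.0009506/0.04405 = 0.02158 M, so pOH = 1.67 and pH = 14.00 - 1.67 = 12.33.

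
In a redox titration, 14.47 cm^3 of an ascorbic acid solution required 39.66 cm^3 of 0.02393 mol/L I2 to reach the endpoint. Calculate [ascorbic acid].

0.0656 M

n(I2) = 0.02393 x 0.03966 = 0.0009491 mol.
From the balanced equation, 1 mol I2 reacts with 1 mol ascorbic acid, so n(ascorbic acid) = 0.0009491 x 1/1 = 0.0009491 mol.
[ascorbic acid] = 0.0009491 / 0.01447 L = 0.0656 M.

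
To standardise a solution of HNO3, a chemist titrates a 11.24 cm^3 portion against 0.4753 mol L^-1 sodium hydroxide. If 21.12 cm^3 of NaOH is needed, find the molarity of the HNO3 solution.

0.893 M

n(NaOH) delivered = 0.4753 x 0.02112 = 0.01004 mol.
For a 1:1 reaction, n(HNO3) = 0.01004 mol.
[HNO3] = 0.01004 mol / 0.01124 L = 0.893 M.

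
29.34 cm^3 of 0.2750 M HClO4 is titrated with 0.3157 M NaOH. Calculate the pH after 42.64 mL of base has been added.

n(acid) = 0.2750 x 0.02934 = 0.008069 mol; n(NaOH) added = 0.3157 x 0.04264 = 0.01346 mol.
Base is in excess by 0.01346 - 0.008069 = 0.005393 mol in a total volume of 0.07198 L.
[OH^-] = 0.005393/0.07198 = 0.07492 M, so pOH = 1.13 and pH = 14.00 - 1.13 = 12.87.

12.87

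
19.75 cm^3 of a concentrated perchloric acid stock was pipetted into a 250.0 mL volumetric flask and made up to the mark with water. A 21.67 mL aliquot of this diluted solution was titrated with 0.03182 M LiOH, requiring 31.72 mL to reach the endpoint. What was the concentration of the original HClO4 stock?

0.590 M

n(LiOH) = 0.03182 x 0.03172 = 0.001009 mol.
n(HClO4) in the aliquot = 0.001009 mol.
[diluted HClO4] = 0.001009 / 0.02167 = 0.04658 M.
Dilution factor = 250.0/19.75 = 12.66, so [stock] = 0.04658 x 12.66 = 0.590 M.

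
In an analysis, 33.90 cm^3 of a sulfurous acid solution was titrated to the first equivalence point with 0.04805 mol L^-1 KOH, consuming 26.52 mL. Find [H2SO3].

n(KOH) = 0.04805 x 0.02652 = 0.001274 mol.
At the first equivalence point, 1 mol OH^- react per mol H2SO3, so n(H2SO3) = 0.001274 / 1 = 0.001274 mol.
[H2SO3] = 0.001274 / 0.03390 L = 0.0376 M.

0.0376 M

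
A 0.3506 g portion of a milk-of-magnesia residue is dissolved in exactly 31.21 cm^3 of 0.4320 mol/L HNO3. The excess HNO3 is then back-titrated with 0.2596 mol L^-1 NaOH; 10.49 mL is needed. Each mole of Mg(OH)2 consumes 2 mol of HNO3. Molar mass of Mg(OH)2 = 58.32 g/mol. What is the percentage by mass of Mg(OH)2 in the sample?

89.5%

Total n(HNO3) added = 0.4320 x 0.03121 = 0.01348 mol.
n(NaOH) used = 0.2596 x 0.01049 = 0.002723 mol, which equals the excess n(HNO3).
So n(HNO3) consumed by the sample = 0.01348 - 0.002723 = 0.01076 mol.
n(Mg(OH)2) = 0.01076 / 2 = 0.005380 mol.
mass Mg(OH)2 = 0.005380 x 58.32 = 0.3137 g, so %Mg(OH)2 = 0.3137/0.3506 x 100 = 89.5%.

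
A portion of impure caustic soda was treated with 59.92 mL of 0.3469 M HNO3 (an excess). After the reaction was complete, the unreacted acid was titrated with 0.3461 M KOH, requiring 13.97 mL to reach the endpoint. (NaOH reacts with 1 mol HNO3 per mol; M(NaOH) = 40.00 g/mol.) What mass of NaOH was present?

0.638 g

Total n(HNO3) added = 0.3469 x 0.05992 = 0.02079 mol.
n(KOH) used = 0.3461 x 0.01397 = 0.004835 mol, which equals the excess n(HNO3).
So n(HNO3) consumed by the sample = 0.02079 - 0.004835 = 0.01595 mol.
n(NaOH) = 0.01595 / 1 = 0.01595 mol.
mass = 0.01595 mol x 40.00 g/mol = 0.638 g.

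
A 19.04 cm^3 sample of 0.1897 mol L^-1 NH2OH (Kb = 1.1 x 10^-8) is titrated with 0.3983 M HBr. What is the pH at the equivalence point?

n(NH2OH) = 0.1897 x 0.01904 = 0.003612 mol; V(HBr) at equivalence = 0.003612/0.3983 = 0.009068 L.
At equivalence the base is fully converted to NH3OH+; total volume = 0.02811 L, so [NH3OH+] = 0.003612/0.02811 = 0.1285 M.
Ka(NH3OH+) = Kw/Kb = 1.0e-14 / 1.1 x 10^-8 = 9.09e-7.
[H^+] = sqrt(Ka x [NH3OH+]) = sqrt(9.09e-7 x 0.1285) = 0.000342 M.
pH = -log(0.000342) = 3.47.

3.47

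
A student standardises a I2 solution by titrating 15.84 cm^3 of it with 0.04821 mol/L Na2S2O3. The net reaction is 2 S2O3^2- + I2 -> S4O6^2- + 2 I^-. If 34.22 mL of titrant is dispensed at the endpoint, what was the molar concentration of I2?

0.0521 M

n(Na2S2O3) = 0.04821 x 0.03422 = 0.001650 mol.
From the balanced equation, 2 mol Na2S2O3 reacts with 1 mol I2, so n(I2) = 0.001650 x 1/2 = 0.0008249 mol.
[I2] = 0.0008249 / 0.01584 L = 0.0521 M.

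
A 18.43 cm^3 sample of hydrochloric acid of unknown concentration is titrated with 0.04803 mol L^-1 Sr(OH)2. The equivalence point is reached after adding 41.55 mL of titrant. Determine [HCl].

n(Sr(OH)2) delivered = 0.04803 x 0.04155 = 0.001996 mol.
The reaction is 2 HCl + 1 Sr(OH)2, so n(HCl) = 0.001996 x 2/1 = 0.003991 mol.
[HCl] = 0.003991 mol / 0.01843 L = 0.217 M.

0.217 M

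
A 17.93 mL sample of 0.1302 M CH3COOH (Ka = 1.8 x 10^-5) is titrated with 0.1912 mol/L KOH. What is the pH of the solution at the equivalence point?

8.82

n(CH3COOH) = 0.1302 x 0.01793 = 0.002334 mol; V(KOH) at equivalence = 0.002334/0.1912 = 0.01221 L.
At equivalence all the acid is converted to CH3COO-; total volume = 0.01793 + 0.01221 = 0.03014 L, so [CH3COO-] = 0.002334/0.03014 = 0.07746 M.
Kb = Kw/Ka = 1.0e-14 / 1.8 x 10^-5 = 5.56e-10.
[OH^-] = sqrt(Kb x [CH3COO-]) = sqrt(5.56e-10 x 0.07746) = 6.56e-6 M.
pOH = 5.18, so pH = 14.00 - 5.18 = 8.82.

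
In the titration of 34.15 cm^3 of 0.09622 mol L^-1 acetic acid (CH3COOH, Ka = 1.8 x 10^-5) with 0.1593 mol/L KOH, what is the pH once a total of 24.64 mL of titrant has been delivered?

n(acid) = 0.09622 x 0.03415 = 0.003286 mol; n(KOH) added = 0.1593 x 0.02464 = 0.003925 mol.
Base is in excess by 0.003925 - 0.003286 = 0.0006392 mol in a total volume of 0.05879 L.
[OH^-] = 0.0006392/0.05879 = 0.01087 M, so pOH = 1.96 and pH = 14.00 - 1.96 = 12.04.

12.04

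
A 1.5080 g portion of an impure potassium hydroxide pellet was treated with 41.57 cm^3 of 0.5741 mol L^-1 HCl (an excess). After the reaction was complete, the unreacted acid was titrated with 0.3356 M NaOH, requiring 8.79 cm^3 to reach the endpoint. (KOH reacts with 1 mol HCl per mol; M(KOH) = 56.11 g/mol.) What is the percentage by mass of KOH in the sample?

77.8%

Total n(HCl) added = 0.5741 x 0.04157 = 0.02387 mol.
n(NaOH) used = 0.3356 x 0.008790 = 0.002950 mol, which equals the excess n(HCl).
So n(HCl) consumed by the sample = 0.02387 - 0.002950 = 0.02092 mol.
n(KOH) = 0.02092 / 1 = 0.02092 mol.
mass KOH = 0.02092 x 56.11 = 1.174 g, so %KOH = 1.174/1.5080 x 100 = 77.8%.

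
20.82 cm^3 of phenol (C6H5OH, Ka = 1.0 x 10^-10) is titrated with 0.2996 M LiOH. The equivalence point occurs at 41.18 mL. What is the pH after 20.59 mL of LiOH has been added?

20.59 mL is exactly half the equivalence volume (41.18/2), i.e. the half-equivalence point.
There, n(HA) = n(A^-), so pH = pKa = -log(1.0 x 10^-10) = 10.00.

10.00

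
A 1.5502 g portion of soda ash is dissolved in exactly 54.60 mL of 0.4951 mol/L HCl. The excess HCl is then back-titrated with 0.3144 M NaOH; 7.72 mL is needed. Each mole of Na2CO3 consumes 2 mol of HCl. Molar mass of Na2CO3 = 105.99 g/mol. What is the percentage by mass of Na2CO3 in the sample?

84.1%

Total n(HCl) added = 0.4951 x 0.05460 = 0.02703 mol.
n(NaOH) used = 0.3144 x 0.007720 = 0.002427 mol, which equals the excess n(HCl).
So n(HCl) consumed by the sample = 0.02703 - 0.002427 = 0.02461 mol.
n(Na2CO3) = 0.02461 / 2 = 0.01230 mol.
mass Na2CO3 = 0.01230 x 105.99 = 1.304 g, so %Na2CO3 = 1.304/1.5502 x 100 = 84.1%.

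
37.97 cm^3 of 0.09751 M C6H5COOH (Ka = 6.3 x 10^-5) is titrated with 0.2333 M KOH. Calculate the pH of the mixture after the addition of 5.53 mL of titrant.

3.93

Initial n(C6H5COOH) = 0.09751 x 0.03797 = 0.003702 mol.
n(KOH) added = 0.2333 x 0.005530 = 0.001290 mol, converting that many moles of C6H5COOH to C6H5COO-.
Remaining n(C6H5COOH) = 0.002412 mol; n(C6H5COO-) = 0.001290 mol.
By Henderson-Hasselbalch, pH = pKa + log([A^-]/[HA]) = 4.20 + log(0.001290/0.002412) = 4.20 + (-0.27) = 3.93.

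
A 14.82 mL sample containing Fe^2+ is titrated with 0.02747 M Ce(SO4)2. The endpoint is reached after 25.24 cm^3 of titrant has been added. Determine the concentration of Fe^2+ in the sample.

0.0468 M

n(Ce(SO4)2) = 0.02747 x 0.02524 = 0.0006933 mol.
From the balanced equation, 1 mol Ce(SO4)2 reacts with 1 mol Fe^2+, so n(Fe^2+) = 0.0006933 x 1/1 = 0.0006933 mol.
[Fe^2+] = 0.0006933 / 0.01482 L = 0.0468 M.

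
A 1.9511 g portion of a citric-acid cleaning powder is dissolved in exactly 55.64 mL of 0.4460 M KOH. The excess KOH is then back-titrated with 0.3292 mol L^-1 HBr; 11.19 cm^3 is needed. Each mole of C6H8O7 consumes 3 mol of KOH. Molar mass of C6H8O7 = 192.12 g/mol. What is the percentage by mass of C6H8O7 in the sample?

Total n(KOH) added = 0.4460 x 0.05564 = 0.02482 mol.
n(HBr) used = 0.3292 x 0.01119 = 0.003684 mol, which equals the excess n(KOH).
So n(KOH) consumed by the sample = 0.02482 - 0.003684 = 0.02113 mol.
n(C6H8O7) = 0.02113 / 3 = 0.007044 mol.
mass C6H8O7 = 0.007044 x 192.12 = 1.353 g, so %C6H8O7 = 1.353/1.9511 x 100 = 69.4%.

69.4%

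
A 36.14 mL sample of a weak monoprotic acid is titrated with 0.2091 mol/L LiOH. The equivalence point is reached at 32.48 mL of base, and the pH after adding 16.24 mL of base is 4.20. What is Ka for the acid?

16.24 mL is half of the equivalence volume, so this is the half-equivalence point where [HA] = [A^-].
At half-equivalence pH = pKa, so pKa = 4.20.
Ka = 10^(-4.20) = 6.3 x 10^-5.

6.3 x 10^-5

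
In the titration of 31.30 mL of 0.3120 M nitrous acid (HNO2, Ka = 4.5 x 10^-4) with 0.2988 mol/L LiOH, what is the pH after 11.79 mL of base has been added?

Initial n(HNO2) = 0.3120 x 0.03130 = 0.009766 mol.
n(LiOH) added = 0.2988 x 0.01179 = 0.003523 mol, converting that many moles of HNO2 to NO2-.
Remaining n(HNO2) = 0.006243 mol; n(NO2-) = 0.003523 mol.
By Henderson-Hasselbalch, pH = pKa + log([A^-]/[HA]) = 3.35 + log(0.003523/0.006243) = 3.35 + (-0.25) = 3.10.

3.10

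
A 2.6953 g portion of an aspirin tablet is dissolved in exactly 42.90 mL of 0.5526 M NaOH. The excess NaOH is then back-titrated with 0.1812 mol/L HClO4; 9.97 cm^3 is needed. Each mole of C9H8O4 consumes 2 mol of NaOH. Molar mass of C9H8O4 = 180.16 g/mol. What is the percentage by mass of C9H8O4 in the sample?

73.2%

Total n(NaOH) added = 0.5526 x 0.04290 = 0.02371 mol.
n(HClO4) used = 0.1812 x 0.009970 = 0.001807 mol, which equals the excess n(NaOH).
So n(NaOH) consumed by the sample = 0.02371 - 0.001807 = 0.02190 mol.
n(C9H8O4) = 0.02190 / 2 = 0.01095 mol.
mass C9H8O4 = 0.01095 x 180.16 = 1.973 g, so %C9H8O4 = 1.973/2.6953 x 100 = 73.2%.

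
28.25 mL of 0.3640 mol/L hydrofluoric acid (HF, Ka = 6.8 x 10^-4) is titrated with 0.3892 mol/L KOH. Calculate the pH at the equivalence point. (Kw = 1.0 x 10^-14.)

n(HF) = 0.3640 x 0.02825 = 0.01028 mol; V(KOH) at equivalence = 0.01028/0.3892 = 0.02642 L.
At equivalence all the acid is converted to F-; total volume = 0.02825 + 0.02642 = 0.05467 L, so [F-] = 0.01028/0.05467 = 0.1881 M.
Kb = Kw/Ka = 1.0e-14 / 6.8 x 10^-4 = 1.47e-11.
[OH^-] = sqrt(Kb x [F-]) = sqrt(1.47e-11 x 0.1881) = 1.66e-6 M.
pOH = 5.78, so pH = 14.00 - 5.78 = 8.22.

8.22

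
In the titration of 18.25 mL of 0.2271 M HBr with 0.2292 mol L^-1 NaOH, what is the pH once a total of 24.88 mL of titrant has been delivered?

12.56

n(acid) = 0.2271 x 0.01825 = 0.004145 mol; n(NaOH) added = 0.2292 x 0.02488 = 0.005702 mol.
Base is in excess by 0.005702 - 0.004145 = 0.001558 mol in a total volume of 0.04313 L.
[OH^-] = 0.001558/0.04313 = 0.03612 M, so pOH = 1.44 and pH = 14.00 - 1.44 = 12.56.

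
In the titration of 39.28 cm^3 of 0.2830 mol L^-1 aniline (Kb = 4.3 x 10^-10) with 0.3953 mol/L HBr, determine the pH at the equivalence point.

2.71

n(C6H5NH2) = 0.2830 x 0.03928 = 0.01112 mol; V(HBr) at equivalence = 0.01112/0.3953 = 0.02812 L.
At equivalence the base is fully converted to C6H5NH3+; total volume = 0.06740 L, so [C6H5NH3+] = 0.01112/0.06740 = 0.1649 M.
Ka(C6H5NH3+) = Kw/Kb = 1.0e-14 / 4.3 x 10^-10 = 2.33e-5.
[H^+] = sqrt(Ka x [C6H5NH3+]) = sqrt(2.33e-5 x 0.1649) = 0.00196 M.
pH = -log(0.00196) = 2.71.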